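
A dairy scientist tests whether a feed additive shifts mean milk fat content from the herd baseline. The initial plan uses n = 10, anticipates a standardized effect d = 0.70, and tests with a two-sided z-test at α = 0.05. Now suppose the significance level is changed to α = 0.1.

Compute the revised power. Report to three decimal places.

Power ≈ 0.715

δ = d·√n = 0.70 × √10 = 2.2136 (unchanged). New critical value: z_{0.05} = 1.645.
Revised power = Φ(δ − 1.645) + Φ(−δ − 1.645) = Φ(0.569) + Φ(-3.858) = 0.7152 + 0.0001 = 0.7153.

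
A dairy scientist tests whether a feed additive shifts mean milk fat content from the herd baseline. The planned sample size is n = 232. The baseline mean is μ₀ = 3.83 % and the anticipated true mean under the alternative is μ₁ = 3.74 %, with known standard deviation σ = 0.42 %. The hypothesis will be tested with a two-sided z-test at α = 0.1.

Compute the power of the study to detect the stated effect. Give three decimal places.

Standardized effect: d = |μ₁ − μ₀| / σ = |3.74 − 3.83| / 0.42 = 0.2143
Noncentrality parameter: δ = d·√n = 0.2143 × √232 = 3.2639
Two-sided α = 0.1 → critical value z_{0.05} = 1.645.
Power = Φ(δ − 1.645) + Φ(−δ − 1.645) = Φ(1.619) + Φ(-4.909) = 0.9473 + 0.0000 = 0.9473.

Power ≈ 0.947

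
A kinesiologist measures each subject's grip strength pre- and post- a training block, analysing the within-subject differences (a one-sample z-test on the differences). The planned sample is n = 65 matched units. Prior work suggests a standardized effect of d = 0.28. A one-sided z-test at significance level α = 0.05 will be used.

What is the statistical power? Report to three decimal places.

Power ≈ 0.730

Noncentrality parameter: δ = d·√n = 0.28 × √65 = 2.2574
One-sided α = 0.05 → critical value z_{0.05} = 1.645.
Power = P(Z > 1.645 − δ) = Φ(0.613) = 0.7299.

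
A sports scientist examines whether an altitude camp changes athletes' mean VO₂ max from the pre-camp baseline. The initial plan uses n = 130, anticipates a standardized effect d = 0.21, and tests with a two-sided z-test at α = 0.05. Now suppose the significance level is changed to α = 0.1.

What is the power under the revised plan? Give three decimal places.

Power ≈ 0.773

δ = d·√n = 0.21 × √130 = 2.3944 (unchanged). New critical value: z_{0.05} = 1.645.
Revised power = Φ(δ − 1.645) + Φ(−δ − 1.645) = Φ(0.750) + Φ(-4.039) = 0.7732 + 0.0000 = 0.7733.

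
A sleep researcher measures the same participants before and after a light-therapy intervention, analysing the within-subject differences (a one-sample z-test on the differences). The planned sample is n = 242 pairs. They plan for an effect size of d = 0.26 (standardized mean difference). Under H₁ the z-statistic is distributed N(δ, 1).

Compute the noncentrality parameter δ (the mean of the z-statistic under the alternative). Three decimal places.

δ = d·√n = 0.26 × √242 = 4.0447

δ ≈ 4.045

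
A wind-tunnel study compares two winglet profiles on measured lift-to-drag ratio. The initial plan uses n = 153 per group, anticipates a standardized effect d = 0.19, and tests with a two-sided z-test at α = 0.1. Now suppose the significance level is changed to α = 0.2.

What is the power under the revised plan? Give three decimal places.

Power ≈ 0.650

δ = d·√(n/2) = 0.19 × √(153/2) = 1.6618 (unchanged). New critical value: z_{0.1} = 1.282.
Revised power = Φ(δ − 1.282) + Φ(−δ − 1.282) = Φ(0.380) + Φ(-2.943) = 0.6481 + 0.0016 = 0.6498.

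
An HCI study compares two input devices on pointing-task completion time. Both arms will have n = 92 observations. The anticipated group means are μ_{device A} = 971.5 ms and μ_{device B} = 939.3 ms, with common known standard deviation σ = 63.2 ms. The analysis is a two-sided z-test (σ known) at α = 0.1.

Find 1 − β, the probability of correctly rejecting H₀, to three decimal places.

Power ≈ 0.965

Standardized effect: d = |μ_{device A} − μ_{device B}| / σ = |971.5 − 939.3| / 63.2 = 0.5095
Noncentrality parameter: δ = d·√(n/2) = 0.5095 × √(92/2) = 3.4556
Critical value for a two-sided test at α = 0.1: z_{α/2} = 1.645.
Power = Φ(δ − 1.645) + Φ(−δ − 1.645) = Φ(1.811) + Φ(-5.100) = 0.9649 + 0.0000 = 0.9649.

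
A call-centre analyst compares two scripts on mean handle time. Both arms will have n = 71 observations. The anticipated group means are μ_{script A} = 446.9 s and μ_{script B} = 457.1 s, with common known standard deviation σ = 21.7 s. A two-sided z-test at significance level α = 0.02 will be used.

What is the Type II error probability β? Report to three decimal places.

Standardized effect: d = |μ_{script A} − μ_{script B}| / σ = |446.9 − 457.1| / 21.7 = 0.4700
Noncentrality parameter: δ = d·√(n/2) = 0.4700 × √(71/2) = 2.8006
Two-sided α = 0.02 → critical value z_{0.01} = 2.326.
Power = Φ(δ − 2.326) + Φ(−δ − 2.326) = Φ(0.474) + Φ(-5.127) = 0.6823 + 0.0000 = 0.6823.
Type II error: β = 1 − power = 1 − 0.6823 = 0.3177.

β ≈ 0.318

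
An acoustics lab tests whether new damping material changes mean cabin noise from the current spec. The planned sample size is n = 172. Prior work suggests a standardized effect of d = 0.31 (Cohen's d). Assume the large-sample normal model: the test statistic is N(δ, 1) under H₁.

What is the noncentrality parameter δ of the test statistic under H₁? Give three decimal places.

δ ≈ 4.066

The noncentrality parameter scales effect size by the design's sample-size factor: δ = d·√n = 0.31 × √172 = 4.0656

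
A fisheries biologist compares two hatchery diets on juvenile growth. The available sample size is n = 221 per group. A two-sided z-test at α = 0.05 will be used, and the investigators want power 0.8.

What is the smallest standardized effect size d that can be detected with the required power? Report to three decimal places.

d ≈ 0.267

Need Φ(δ − 1.960) = 0.8, so δ = 1.960 + 0.842 = 2.802.
(Lower-tail contribution to power is negligible for δ > 0.)
δ = d·√(n/2) ⇒ d = δ/√(n/2) = 2.802/√(221/2) = 0.2665.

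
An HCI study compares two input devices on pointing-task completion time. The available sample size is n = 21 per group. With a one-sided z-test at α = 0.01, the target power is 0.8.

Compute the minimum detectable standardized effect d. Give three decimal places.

Need Φ(δ − 2.326) = 0.8, so δ = 2.326 + 0.842 = 3.168.
δ = d·√(n/2) ⇒ d = δ/√(n/2) = 3.168/√(21/2) = 0.9777.

d ≈ 0.978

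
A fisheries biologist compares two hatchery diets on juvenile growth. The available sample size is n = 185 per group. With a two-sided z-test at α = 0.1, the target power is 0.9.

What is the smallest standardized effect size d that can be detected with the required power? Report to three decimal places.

Required noncentrality: δ = z_{0.05} + z_{0.10} = 1.645 + 1.282 = 2.926.
(Lower-tail contribution to power is negligible for δ > 0.)
δ = d·√(n/2) ⇒ d = δ/√(n/2) = 2.926/√(185/2) = 0.3043.

d ≈ 0.304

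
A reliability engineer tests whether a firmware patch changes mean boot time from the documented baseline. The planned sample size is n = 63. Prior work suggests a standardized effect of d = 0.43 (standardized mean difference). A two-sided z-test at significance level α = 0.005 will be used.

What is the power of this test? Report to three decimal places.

Power ≈ 0.728

Noncentrality parameter: δ = d·√n = 0.43 × √63 = 3.4130
Two-sided α = 0.005 → critical value z_{0.0025} = 2.807.
Power = Φ(δ − 2.807) + Φ(−δ − 2.807) = Φ(0.606) + Φ(-6.220) = 0.7277 + 0.0000 = 0.7277.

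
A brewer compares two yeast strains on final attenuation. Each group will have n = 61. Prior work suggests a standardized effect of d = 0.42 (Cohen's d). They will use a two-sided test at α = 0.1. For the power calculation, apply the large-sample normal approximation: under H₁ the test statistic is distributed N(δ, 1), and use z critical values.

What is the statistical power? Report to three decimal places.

Noncentrality parameter: δ = d·√(n/2) = 0.42 × √(61/2) = 2.3195
Critical value for a two-sided test at α = 0.1: z_{α/2} = 1.645.
Power = Φ(δ − 1.645) + Φ(−δ − 1.645) = Φ(0.675) + Φ(-3.964) = 0.7501 + 0.0000 = 0.7501.

Power ≈ 0.750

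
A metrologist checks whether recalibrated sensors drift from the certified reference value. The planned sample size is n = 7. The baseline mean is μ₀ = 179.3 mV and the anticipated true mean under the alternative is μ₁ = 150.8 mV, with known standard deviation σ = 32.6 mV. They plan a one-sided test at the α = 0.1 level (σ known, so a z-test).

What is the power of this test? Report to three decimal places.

Standardized effect: d = |μ₁ − μ₀| / σ = |150.8 − 179.3| / 32.6 = 0.8742
Noncentrality parameter: δ = d·√n = 0.8742 × √7 = 2.3130
One-sided α = 0.1 → critical value z_{0.1} = 1.282.
Power = Φ(δ − 1.282) = Φ(1.031) = 0.8488.

Power ≈ 0.849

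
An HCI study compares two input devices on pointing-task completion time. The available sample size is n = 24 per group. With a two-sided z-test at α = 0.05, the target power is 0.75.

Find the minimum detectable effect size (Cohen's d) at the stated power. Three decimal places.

Need Φ(δ − 1.960) = 0.75, so δ = 1.960 + 0.674 = 2.634.
(The second rejection-region term Φ(−δ − z_{α/2}) is negligible and dropped.)
δ = d·√(n/2) ⇒ d = δ/√(n/2) = 2.634/√(24/2) = 0.7605.

d ≈ 0.761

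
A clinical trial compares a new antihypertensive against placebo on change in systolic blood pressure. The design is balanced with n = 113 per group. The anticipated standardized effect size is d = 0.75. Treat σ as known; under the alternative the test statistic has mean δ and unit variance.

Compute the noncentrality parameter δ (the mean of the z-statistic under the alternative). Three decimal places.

The noncentrality parameter scales effect size by the design's sample-size factor: δ = d·√(n/2) = 0.75 × √(113/2) = 5.6375

δ ≈ 5.637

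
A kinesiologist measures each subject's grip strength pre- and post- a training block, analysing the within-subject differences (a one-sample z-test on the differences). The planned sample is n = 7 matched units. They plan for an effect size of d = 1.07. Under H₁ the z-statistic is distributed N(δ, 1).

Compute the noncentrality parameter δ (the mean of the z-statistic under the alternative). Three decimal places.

The noncentrality parameter scales effect size by the design's sample-size factor: δ = d·√n = 1.07 × √7 = 2.8310

δ ≈ 2.831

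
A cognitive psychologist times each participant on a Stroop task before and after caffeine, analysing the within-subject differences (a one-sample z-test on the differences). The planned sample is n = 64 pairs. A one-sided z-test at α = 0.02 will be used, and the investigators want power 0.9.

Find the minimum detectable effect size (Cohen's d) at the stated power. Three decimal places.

d ≈ 0.417

Need Φ(δ − 2.054) = 0.9, so δ = 2.054 + 1.282 = 3.335.
δ = d·√n ⇒ d = δ/√n = 3.335/√64 = 0.4169.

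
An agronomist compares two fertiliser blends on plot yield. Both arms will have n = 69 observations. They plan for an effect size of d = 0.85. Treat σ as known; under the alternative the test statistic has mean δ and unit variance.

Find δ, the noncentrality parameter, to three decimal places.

δ = d·√(n/2) = 0.85 × √(69/2) = 4.9926

δ ≈ 4.993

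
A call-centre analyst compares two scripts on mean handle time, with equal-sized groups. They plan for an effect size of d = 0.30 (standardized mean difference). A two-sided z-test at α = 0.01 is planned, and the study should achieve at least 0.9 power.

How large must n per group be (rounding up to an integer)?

n = 331 per group

For power 0.9 need Φ(δ − z_{0.005}) = 0.9, so δ = z_{0.005} + z_{0.10} = 2.576 + 1.282 = 3.857.
(For δ > 0 the lower-tail rejection region contributes negligibly to power, so the one-term inversion is standard.)
δ = d·√(n/2) ⇒ n = 2(δ/d)² = 2 × (3.857 / 0.30)² = 330.65.
Round up to the next whole unit.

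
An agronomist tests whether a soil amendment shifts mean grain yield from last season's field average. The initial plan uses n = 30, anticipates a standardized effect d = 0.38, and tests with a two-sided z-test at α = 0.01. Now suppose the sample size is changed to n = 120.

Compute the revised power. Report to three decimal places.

With n = 120: δ = d·√n = 0.38 × √120 = 4.1627. Critical value z_{0.005} = 2.576.
Revised power = Φ(δ − 2.576) + Φ(−δ − 2.576) = Φ(1.587) + Φ(-6.739) = 0.9437 + 0.0000 = 0.9437.

Power ≈ 0.944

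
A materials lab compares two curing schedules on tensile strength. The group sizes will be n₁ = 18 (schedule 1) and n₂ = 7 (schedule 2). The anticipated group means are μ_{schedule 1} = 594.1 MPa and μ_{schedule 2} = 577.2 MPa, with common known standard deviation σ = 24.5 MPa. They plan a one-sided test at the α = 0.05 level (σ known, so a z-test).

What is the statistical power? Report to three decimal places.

Power ≈ 0.462

Standardized effect: d = |μ_{schedule 1} − μ_{schedule 2}| / σ = |594.1 − 577.2| / 24.5 = 0.6898
Noncentrality parameter: δ = d / √(1/n₁ + 1/n₂) = 0.6898 / √(1/18 + 1/7) = 1.5486
One-sided α = 0.05 → critical value z_{0.05} = 1.645.
Power = P(Z > 1.645 − δ) = Φ(-0.096) = 0.4617.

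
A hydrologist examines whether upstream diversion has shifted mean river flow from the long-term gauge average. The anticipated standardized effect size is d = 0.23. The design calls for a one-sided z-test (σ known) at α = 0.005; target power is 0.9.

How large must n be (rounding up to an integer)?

Set Φ(δ − 2.576) = 0.9; then δ − 2.576 = Φ⁻¹(0.9) = 1.282, giving δ = 3.857.
δ = d·√n ⇒ n = (δ/d)² = (3.857 / 0.23)² = 281.27.
Round up to the next whole unit.

n = 282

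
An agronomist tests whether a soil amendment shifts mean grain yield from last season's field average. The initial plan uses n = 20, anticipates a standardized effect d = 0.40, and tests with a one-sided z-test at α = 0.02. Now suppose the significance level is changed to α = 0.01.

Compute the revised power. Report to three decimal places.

δ = d·√n = 0.40 × √20 = 1.7889 (unchanged). New critical value: z_{0.01} = 2.326.
Revised power = P(Z > 2.326 − δ) = Φ(-0.537) = 0.2955.

Power ≈ 0.295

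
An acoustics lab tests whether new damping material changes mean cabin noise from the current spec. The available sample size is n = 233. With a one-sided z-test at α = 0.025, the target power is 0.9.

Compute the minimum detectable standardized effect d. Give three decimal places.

d ≈ 0.212

Need Φ(δ − 1.960) = 0.9, so δ = 1.960 + 1.282 = 3.242.
δ = d·√n ⇒ d = δ/√n = 3.242/√233 = 0.2124.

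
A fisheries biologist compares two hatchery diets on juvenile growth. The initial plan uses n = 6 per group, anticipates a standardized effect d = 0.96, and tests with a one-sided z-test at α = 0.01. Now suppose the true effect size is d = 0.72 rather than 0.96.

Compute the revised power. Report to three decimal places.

Power ≈ 0.140

With d = 0.72: δ = d·√(n/2) = 0.72 × √(6/2) = 1.2471. Critical value z_{0.01} = 2.326.
Revised power = Φ(δ − 2.326) = Φ(-1.079) = 0.1402.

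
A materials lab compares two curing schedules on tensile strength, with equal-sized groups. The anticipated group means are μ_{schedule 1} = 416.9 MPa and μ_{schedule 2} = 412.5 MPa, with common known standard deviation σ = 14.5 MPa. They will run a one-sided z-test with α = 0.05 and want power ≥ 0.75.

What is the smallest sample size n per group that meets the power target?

n = 117 per group

Standardized effect: d = |μ_{schedule 1} − μ_{schedule 2}| / σ = |416.9 − 412.5| / 14.5 = 0.3034
For power 0.75 need Φ(δ − z_{0.05}) = 0.75, so δ = z_{0.05} + z_{0.25} = 1.645 + 0.674 = 2.319.
δ = d·√(n/2) ⇒ n = 2(δ/d)² = 2 × (2.319 / 0.3034)² = 116.84.
Round up to the next whole unit.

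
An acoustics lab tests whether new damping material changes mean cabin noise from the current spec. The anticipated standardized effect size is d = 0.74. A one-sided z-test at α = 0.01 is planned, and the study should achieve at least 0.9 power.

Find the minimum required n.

For power 0.9 need Φ(δ − z_{0.01}) = 0.9, so δ = z_{0.01} + z_{0.10} = 2.326 + 1.282 = 3.608.
δ = d·√n ⇒ n = (δ/d)² = (3.608 / 0.74)² = 23.77.
Round up to the next whole unit.

n = 24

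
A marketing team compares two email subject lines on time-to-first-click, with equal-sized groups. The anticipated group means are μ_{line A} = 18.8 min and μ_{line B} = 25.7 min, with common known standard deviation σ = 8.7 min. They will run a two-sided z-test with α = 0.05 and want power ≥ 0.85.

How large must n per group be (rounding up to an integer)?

Standardized effect: d = |μ_{line A} − μ_{line B}| / σ = |18.8 − 25.7| / 8.7 = 0.7931
For power 0.85 need Φ(δ − z_{0.025}) = 0.85, so δ = z_{0.025} + z_{0.15} = 1.960 + 1.036 = 2.996.
(For δ > 0 the lower-tail rejection region contributes negligibly to power, so the one-term inversion is standard.)
δ = d·√(n/2) ⇒ n = 2(δ/d)² = 2 × (2.996 / 0.7931)² = 28.55.
Round up to the next whole unit.

n = 29 per group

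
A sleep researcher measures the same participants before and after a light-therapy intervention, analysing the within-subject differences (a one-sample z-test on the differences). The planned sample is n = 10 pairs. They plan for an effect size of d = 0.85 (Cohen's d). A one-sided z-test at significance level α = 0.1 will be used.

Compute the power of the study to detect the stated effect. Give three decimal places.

Noncentrality parameter: δ = d·√n = 0.85 × √10 = 2.6879
One-sided α = 0.1 → critical value z_{0.1} = 1.282.
Power = P(Z > 1.282 − δ) = Φ(1.406) = 0.9202.

Power ≈ 0.920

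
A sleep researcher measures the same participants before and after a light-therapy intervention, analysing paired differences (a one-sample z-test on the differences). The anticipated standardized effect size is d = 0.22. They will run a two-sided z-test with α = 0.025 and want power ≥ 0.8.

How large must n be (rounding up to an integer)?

n = 197

For power 0.8 need Φ(δ − z_{0.0125}) = 0.8, so δ = z_{0.0125} + z_{0.20} = 2.241 + 0.842 = 3.083.
(For δ > 0 the lower-tail rejection region contributes negligibly to power, so the one-term inversion is standard.)
δ = d·√n ⇒ n = (δ/d)² = (3.083 / 0.22)² = 196.39.
Rounding up, n = 197.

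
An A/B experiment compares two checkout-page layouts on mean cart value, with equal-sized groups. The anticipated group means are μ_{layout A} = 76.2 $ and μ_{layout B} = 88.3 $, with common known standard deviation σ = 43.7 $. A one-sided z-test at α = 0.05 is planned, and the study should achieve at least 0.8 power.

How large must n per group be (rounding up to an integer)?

n = 162 per group

Standardized effect: d = |μ_{layout A} − μ_{layout B}| / σ = |76.2 − 88.3| / 43.7 = 0.2769
Set Φ(δ − 1.645) = 0.8; then δ − 1.645 = Φ⁻¹(0.8) = 0.842, giving δ = 2.486.
δ = d·√(n/2) ⇒ n = 2(δ/d)² = 2 × (2.486 / 0.2769)² = 161.28.
Round up to the next whole unit.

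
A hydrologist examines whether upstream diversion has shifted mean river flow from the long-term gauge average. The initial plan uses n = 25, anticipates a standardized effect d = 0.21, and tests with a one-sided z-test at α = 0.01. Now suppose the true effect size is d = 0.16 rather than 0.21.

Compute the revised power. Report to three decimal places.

Power ≈ 0.063

With d = 0.16: δ = d·√n = 0.16 × √25 = 0.8000. Critical value z_{0.01} = 2.326.
Revised power = Φ(δ − 2.326) = Φ(-1.526) = 0.0635.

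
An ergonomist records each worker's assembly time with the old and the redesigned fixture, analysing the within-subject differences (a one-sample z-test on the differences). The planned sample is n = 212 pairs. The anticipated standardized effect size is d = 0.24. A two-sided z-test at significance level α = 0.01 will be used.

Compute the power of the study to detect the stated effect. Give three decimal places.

Noncentrality parameter: δ = d·√n = 0.24 × √212 = 3.4945
Two-sided α = 0.01 → critical value z_{0.005} = 2.576.
Power = Φ(δ − 2.576) + Φ(−δ − 2.576) = Φ(0.919) + Φ(-6.070) = 0.8209 + 0.0000 = 0.8209.

Power ≈ 0.821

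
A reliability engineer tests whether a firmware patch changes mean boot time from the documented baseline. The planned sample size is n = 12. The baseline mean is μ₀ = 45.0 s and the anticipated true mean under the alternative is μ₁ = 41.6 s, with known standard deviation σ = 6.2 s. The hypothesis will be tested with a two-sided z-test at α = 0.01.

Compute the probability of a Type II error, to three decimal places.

Standardized effect: d = |μ₁ − μ₀| / σ = |41.6 − 45.0| / 6.2 = 0.5484
Noncentrality parameter: δ = d·√n = 0.5484 × √12 = 1.8997
Critical value for a two-sided test at α = 0.01: z_{α/2} = 2.576.
Power = Φ(δ − 2.576) + Φ(−δ − 2.576) = Φ(-0.676) + Φ(-4.475) = 0.2495 + 0.0000 = 0.2495.
Type II error: β = 1 − power = 1 − 0.2495 = 0.7505.

β ≈ 0.751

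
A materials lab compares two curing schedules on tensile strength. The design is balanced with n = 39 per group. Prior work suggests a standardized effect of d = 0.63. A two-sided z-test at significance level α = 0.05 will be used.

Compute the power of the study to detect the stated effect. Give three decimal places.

Noncentrality parameter: δ = d·√(n/2) = 0.63 × √(39/2) = 2.7820
Two-sided α = 0.05 → critical value z_{0.025} = 1.960.
Power = Φ(δ − 1.960) + Φ(−δ − 1.960) = Φ(0.822) + Φ(-4.742) = 0.7945 + 0.0000 = 0.7945.

Power ≈ 0.794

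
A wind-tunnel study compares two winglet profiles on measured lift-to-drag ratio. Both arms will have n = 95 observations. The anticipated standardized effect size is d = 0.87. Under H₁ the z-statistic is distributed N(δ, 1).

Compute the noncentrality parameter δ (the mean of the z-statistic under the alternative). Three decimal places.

The noncentrality parameter scales effect size by the design's sample-size factor: δ = d·√(n/2) = 0.87 × √(95/2) = 5.9961

δ ≈ 5.996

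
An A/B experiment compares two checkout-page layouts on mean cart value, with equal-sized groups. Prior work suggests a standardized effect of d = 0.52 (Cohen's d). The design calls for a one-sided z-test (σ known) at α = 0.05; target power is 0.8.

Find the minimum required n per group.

n = 46 per group

Set Φ(δ − 1.645) = 0.8; then δ − 1.645 = Φ⁻¹(0.8) = 0.842, giving δ = 2.486.
δ = d·√(n/2) ⇒ n = 2(δ/d)² = 2 × (2.486 / 0.52)² = 45.73.
Round up to the next whole unit.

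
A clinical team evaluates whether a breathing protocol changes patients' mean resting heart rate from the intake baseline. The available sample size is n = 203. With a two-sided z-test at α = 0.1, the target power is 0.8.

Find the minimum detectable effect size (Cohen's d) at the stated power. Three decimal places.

Required noncentrality: δ = z_{0.05} + z_{0.20} = 1.645 + 0.842 = 2.486.
(The second rejection-region term Φ(−δ − z_{α/2}) is negligible and dropped.)
δ = d·√n ⇒ d = δ/√n = 2.486/√203 = 0.1745.

d ≈ 0.175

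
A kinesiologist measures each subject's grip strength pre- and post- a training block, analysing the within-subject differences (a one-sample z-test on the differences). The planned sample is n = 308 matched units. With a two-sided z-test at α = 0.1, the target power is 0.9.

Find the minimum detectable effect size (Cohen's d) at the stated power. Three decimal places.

d ≈ 0.167

Need Φ(δ − 1.645) = 0.9, so δ = 1.645 + 1.282 = 2.926.
(The second rejection-region term Φ(−δ − z_{α/2}) is negligible and dropped.)
δ = d·√n ⇒ d = δ/√n = 2.926/√308 = 0.1667.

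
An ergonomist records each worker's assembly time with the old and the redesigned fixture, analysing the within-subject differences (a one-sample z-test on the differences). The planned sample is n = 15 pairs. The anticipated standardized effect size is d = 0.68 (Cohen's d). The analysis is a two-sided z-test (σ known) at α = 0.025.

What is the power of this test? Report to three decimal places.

Power ≈ 0.653

Noncentrality parameter: δ = d·√n = 0.68 × √15 = 2.6336
Two-sided α = 0.025 → critical value z_{0.0125} = 2.241.
Power = Φ(δ − 2.241) + Φ(−δ − 2.241) = Φ(0.392) + Φ(-4.875) = 0.6526 + 0.0000 = 0.6526.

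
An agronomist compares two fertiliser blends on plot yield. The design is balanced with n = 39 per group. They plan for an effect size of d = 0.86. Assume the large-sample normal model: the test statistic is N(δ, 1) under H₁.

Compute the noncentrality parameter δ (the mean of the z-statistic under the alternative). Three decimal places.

δ = d·√(n/2) = 0.86 × √(39/2) = 3.7977

δ ≈ 3.798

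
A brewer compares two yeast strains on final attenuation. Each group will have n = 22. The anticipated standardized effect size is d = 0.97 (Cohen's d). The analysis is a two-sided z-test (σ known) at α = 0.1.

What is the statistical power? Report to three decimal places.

Power ≈ 0.942

Noncentrality parameter: δ = d·√(n/2) = 0.97 × √(22/2) = 3.2171
Critical value for a two-sided test at α = 0.1: z_{α/2} = 1.645.
Power = Φ(δ − 1.645) + Φ(−δ − 1.645) = Φ(1.572) + Φ(-4.862) = 0.9421 + 0.0000 = 0.9421.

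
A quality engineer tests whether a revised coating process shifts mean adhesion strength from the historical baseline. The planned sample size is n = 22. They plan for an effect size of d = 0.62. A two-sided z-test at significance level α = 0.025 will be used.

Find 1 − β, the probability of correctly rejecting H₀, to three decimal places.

Noncentrality parameter: δ = d·√n = 0.62 × √22 = 2.9081
Critical value for a two-sided test at α = 0.025: z_{α/2} = 2.241.
Power = Φ(δ − 2.241) + Φ(−δ − 2.241) = Φ(0.667) + Φ(-5.149) = 0.7475 + 0.0000 = 0.7475.

Power ≈ 0.748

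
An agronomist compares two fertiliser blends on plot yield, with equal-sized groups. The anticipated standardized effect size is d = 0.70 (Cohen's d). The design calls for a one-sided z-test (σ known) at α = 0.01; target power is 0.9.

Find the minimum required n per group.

n = 54 per group

Set Φ(δ − 2.326) = 0.9; then δ − 2.326 = Φ⁻¹(0.9) = 1.282, giving δ = 3.608.
δ = d·√(n/2) ⇒ n = 2(δ/d)² = 2 × (3.608 / 0.70)² = 53.13.
Rounding up, n = 54 per group.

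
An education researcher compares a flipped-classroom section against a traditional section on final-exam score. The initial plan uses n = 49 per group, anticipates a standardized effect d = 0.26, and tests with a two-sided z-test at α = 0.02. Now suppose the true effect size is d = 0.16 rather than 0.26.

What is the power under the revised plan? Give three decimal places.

With d = 0.16: δ = d·√(n/2) = 0.16 × √(49/2) = 0.7920. Critical value z_{0.01} = 2.326.
Revised power = Φ(δ − 2.326) + Φ(−δ − 2.326) = Φ(-1.534) + Φ(-3.118) = 0.0625 + 0.0009 = 0.0634.

Power ≈ 0.063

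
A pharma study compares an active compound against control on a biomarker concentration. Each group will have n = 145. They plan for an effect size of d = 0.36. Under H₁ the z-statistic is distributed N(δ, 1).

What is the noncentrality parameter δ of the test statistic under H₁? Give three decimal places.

δ = d·√(n/2) = 0.36 × √(145/2) = 3.0653

δ ≈ 3.065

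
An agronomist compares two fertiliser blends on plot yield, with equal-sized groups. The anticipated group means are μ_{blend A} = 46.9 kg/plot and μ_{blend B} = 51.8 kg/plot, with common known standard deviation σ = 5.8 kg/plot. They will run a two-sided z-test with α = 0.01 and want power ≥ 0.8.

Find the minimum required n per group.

n = 33 per group

Standardized effect: d = |μ_{blend A} − μ_{blend B}| / σ = |46.9 − 51.8| / 5.8 = 0.8448
Set Φ(δ − 2.576) = 0.8; then δ − 2.576 = Φ⁻¹(0.8) = 0.842, giving δ = 3.417.
(The Φ(−δ − z_{α/2}) term is vanishingly small for δ > 0 and is dropped in the standard sample-size formula.)
δ = d·√(n/2) ⇒ n = 2(δ/d)² = 2 × (3.417 / 0.8448)² = 32.73.
Round up to the next whole unit.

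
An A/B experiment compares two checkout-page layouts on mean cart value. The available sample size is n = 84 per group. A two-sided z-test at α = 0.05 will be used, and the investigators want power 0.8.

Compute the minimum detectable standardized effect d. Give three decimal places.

d ≈ 0.432

Need Φ(δ − 1.960) = 0.8, so δ = 1.960 + 0.842 = 2.802.
(The second rejection-region term Φ(−δ − z_{α/2}) is negligible and dropped.)
δ = d·√(n/2) ⇒ d = δ/√(n/2) = 2.802/√(84/2) = 0.4323.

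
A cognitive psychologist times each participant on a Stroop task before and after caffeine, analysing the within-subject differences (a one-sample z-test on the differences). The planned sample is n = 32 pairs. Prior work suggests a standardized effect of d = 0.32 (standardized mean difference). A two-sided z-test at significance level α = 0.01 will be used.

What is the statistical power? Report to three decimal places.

Power ≈ 0.222

Noncentrality parameter: δ = d·√n = 0.32 × √32 = 1.8102
Two-sided α = 0.01 → critical value z_{0.005} = 2.576.
Power = Φ(δ − 2.576) + Φ(−δ − 2.576) = Φ(-0.766) + Φ(-4.386) = 0.2219 + 0.0000 = 0.2220.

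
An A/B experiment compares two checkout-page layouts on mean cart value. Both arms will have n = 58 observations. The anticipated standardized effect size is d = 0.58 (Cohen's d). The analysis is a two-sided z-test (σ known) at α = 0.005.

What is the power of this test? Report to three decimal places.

Noncentrality parameter: δ = d·√(n/2) = 0.58 × √(58/2) = 3.1234
Critical value for a two-sided test at α = 0.005: z_{α/2} = 2.807.
Power = Φ(δ − 2.807) + Φ(−δ − 2.807) = Φ(0.316) + Φ(-5.930) = 0.6241 + 0.0000 = 0.6241.

Power ≈ 0.624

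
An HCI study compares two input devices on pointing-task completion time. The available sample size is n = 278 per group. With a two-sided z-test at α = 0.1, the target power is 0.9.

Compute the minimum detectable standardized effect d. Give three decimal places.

Required noncentrality: δ = z_{0.05} + z_{0.10} = 1.645 + 1.282 = 2.926.
(Lower-tail contribution to power is negligible for δ > 0.)
δ = d·√(n/2) ⇒ d = δ/√(n/2) = 2.926/√(278/2) = 0.2482.

d ≈ 0.248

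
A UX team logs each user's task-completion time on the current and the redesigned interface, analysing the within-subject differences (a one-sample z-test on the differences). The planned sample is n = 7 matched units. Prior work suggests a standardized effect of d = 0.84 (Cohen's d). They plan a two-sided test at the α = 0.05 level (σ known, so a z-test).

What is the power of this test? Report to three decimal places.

Power ≈ 0.604

Noncentrality parameter: δ = d·√n = 0.84 × √7 = 2.2224
Critical value for a two-sided test at α = 0.05: z_{α/2} = 1.960.
Power = Φ(δ − 1.960) + Φ(−δ − 1.960) = Φ(0.262) + Φ(-4.182) = 0.6035 + 0.0000 = 0.6035.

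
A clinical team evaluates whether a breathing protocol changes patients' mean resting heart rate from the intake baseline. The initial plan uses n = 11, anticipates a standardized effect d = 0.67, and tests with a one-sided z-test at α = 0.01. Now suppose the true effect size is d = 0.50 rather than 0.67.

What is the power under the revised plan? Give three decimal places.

With d = 0.50: δ = d·√n = 0.50 × √11 = 1.6583. Critical value z_{0.01} = 2.326.
Revised power = Φ(δ − 2.326) = Φ(-0.668) = 0.2521.

Power ≈ 0.252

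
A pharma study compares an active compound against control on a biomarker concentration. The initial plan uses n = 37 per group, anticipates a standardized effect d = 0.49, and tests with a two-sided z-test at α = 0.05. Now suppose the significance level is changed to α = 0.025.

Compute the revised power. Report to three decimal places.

δ = d·√(n/2) = 0.49 × √(37/2) = 2.1076 (unchanged). New critical value: z_{0.0125} = 2.241.
Revised power = Φ(δ − 2.241) + Φ(−δ − 2.241) = Φ(-0.134) + Φ(-4.349) = 0.4468 + 0.0000 = 0.4468.

Power ≈ 0.447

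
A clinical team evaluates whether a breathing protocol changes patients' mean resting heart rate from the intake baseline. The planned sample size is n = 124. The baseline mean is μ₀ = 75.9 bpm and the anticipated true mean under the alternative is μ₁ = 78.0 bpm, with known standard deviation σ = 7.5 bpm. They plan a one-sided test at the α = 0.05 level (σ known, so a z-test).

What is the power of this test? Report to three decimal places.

Power ≈ 0.930

Standardized effect: d = |μ₁ − μ₀| / σ = |78.0 − 75.9| / 7.5 = 0.2800
Noncentrality parameter: δ = d·√n = 0.2800 × √124 = 3.1179
One-sided α = 0.05 → critical value z_{0.05} = 1.645.
Power = P(Z > 1.645 − δ) = Φ(1.473) = 0.9296.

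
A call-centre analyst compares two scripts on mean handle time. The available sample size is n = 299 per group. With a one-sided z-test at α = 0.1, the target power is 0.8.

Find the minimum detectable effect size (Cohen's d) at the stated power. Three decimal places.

d ≈ 0.174

Need Φ(δ − 1.282) = 0.8, so δ = 1.282 + 0.842 = 2.123.
δ = d·√(n/2) ⇒ d = δ/√(n/2) = 2.123/√(299/2) = 0.1736.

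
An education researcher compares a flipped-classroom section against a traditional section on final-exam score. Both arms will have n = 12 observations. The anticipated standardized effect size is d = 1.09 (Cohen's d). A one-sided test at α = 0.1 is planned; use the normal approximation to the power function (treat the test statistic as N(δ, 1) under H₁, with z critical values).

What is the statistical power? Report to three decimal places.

Power ≈ 0.917

Noncentrality parameter: δ = d·√(n/2) = 1.09 × √(12/2) = 2.6699
Critical value for a one-sided test at α = 0.1: z_α = 1.282.
Power = P(Z > 1.282 − δ) = Φ(1.388) = 0.9175.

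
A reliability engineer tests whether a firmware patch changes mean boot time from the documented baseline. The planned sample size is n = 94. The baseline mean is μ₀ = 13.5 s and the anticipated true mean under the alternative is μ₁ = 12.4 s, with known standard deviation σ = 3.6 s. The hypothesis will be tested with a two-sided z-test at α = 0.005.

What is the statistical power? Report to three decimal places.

Power ≈ 0.562

Standardized effect: d = |μ₁ − μ₀| / σ = |12.4 − 13.5| / 3.6 = 0.3056
Noncentrality parameter: λ = d·√n = 0.3056 × √94 = 2.9625
Two-sided α = 0.005 → critical value z_{0.0025} = 2.807.
Power = Φ(λ − 2.807) + Φ(−λ − 2.807) = Φ(0.155) + Φ(-5.770) = 0.5618 + 0.0000 = 0.5618.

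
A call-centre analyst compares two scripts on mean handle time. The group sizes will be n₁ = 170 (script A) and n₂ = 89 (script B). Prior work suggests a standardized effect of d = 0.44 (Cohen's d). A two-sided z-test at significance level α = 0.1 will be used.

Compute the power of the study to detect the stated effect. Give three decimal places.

Noncentrality parameter: δ = d / √(1/n₁ + 1/n₂) = 0.44 / √(1/170 + 1/89) = 3.3630
Critical value for a two-sided test at α = 0.1: z_{α/2} = 1.645.
Power = Φ(δ − 1.645) + Φ(−δ − 1.645) = Φ(1.718) + Φ(-5.008) = 0.9571 + 0.0000 = 0.9571.

Power ≈ 0.957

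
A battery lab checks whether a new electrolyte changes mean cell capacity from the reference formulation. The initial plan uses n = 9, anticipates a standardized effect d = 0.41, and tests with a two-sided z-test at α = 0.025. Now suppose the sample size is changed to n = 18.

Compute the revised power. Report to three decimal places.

With n = 18: δ = d·√n = 0.41 × √18 = 1.7395. Critical value z_{0.0125} = 2.241.
Revised power = Φ(δ − 2.241) + Φ(−δ − 2.241) = Φ(-0.502) + Φ(-3.981) = 0.3079 + 0.0000 = 0.3079.

Power ≈ 0.308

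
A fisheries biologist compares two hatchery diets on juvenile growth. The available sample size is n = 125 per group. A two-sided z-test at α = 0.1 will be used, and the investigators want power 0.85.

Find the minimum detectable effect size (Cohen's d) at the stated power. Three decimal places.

Required noncentrality: δ = z_{0.05} + z_{0.15} = 1.645 + 1.036 = 2.681.
(The second rejection-region term Φ(−δ − z_{α/2}) is negligible and dropped.)
δ = d·√(n/2) ⇒ d = δ/√(n/2) = 2.681/√(125/2) = 0.3392.

d ≈ 0.339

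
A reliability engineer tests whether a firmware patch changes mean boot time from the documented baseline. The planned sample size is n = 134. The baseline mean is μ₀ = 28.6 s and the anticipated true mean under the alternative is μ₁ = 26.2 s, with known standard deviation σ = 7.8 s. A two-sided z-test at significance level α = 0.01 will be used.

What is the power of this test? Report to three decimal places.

Standardized effect: d = |μ₁ − μ₀| / σ = |26.2 − 28.6| / 7.8 = 0.3077
Noncentrality parameter: δ = d·√n = 0.3077 × √134 = 3.5618
Two-sided α = 0.01 → critical value z_{0.005} = 2.576.
Power = Φ(δ − 2.576) + Φ(−δ − 2.576) = Φ(0.986) + Φ(-6.138) = 0.8379 + 0.0000 = 0.8379.

Power ≈ 0.838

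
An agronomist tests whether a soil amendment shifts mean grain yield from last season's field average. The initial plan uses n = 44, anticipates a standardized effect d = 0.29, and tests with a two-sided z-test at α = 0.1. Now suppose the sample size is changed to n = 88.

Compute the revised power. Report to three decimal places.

With n = 88: δ = d·√n = 0.29 × √88 = 2.7204. Critical value z_{0.05} = 1.645.
Revised power = Φ(δ − 1.645) + Φ(−δ − 1.645) = Φ(1.076) + Φ(-4.365) = 0.8589 + 0.0000 = 0.8590.

Power ≈ 0.859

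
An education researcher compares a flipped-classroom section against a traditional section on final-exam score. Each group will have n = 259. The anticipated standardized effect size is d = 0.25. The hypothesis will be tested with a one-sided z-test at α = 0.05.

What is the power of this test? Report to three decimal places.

Power ≈ 0.885

Noncentrality parameter: λ = d·√(n/2) = 0.25 × √(259/2) = 2.8450
Critical value for a one-sided test at α = 0.05: z_α = 1.645.
Power = P(Z > 1.645 − λ) = Φ(1.200) = 0.8849.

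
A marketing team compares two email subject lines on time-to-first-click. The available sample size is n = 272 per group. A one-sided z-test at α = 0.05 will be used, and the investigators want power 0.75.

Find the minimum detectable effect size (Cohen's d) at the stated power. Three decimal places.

Need Φ(δ − 1.645) = 0.75, so δ = 1.645 + 0.674 = 2.319.
δ = d·√(n/2) ⇒ d = δ/√(n/2) = 2.319/√(272/2) = 0.1989.

d ≈ 0.199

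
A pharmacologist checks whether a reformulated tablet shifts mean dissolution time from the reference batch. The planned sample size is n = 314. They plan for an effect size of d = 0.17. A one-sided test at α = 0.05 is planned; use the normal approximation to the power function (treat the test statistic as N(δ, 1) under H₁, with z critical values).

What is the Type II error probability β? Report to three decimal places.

Noncentrality parameter: δ = d·√n = 0.17 × √314 = 3.0124
Critical value for a one-sided test at α = 0.05: z_α = 1.645.
Power = P(Z > 1.645 − δ) = Φ(1.368) = 0.9143.
Type II error: β = 1 − power = 1 − 0.9143 = 0.0857.

β ≈ 0.086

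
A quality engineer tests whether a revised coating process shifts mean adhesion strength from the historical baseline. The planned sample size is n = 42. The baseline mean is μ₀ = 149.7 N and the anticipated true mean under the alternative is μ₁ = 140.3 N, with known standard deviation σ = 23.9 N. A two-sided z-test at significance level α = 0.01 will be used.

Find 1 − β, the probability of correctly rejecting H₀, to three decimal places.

Standardized effect: d = |μ₁ − μ₀| / σ = |140.3 − 149.7| / 23.9 = 0.3933
Noncentrality parameter: δ = d·√n = 0.3933 × √42 = 2.5489
Critical value for a two-sided test at α = 0.01: z_{α/2} = 2.576.
Power = Φ(δ − 2.576) + Φ(−δ − 2.576) = Φ(-0.027) + Φ(-5.125) = 0.4893 + 0.0000 = 0.4893.

Power ≈ 0.489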